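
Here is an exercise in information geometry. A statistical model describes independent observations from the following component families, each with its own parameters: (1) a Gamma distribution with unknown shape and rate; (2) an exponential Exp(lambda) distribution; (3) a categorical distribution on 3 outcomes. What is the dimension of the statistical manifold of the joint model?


The dimension of a statistical manifold equals the number of free
(independent) real parameters of the model. For a product of independent
blocks the parameter counts add.
- Gamma (shape, rate): 2.
- exponential (lambda): 1.
- categorical on 3 outcomes (probabilities sum to 1): 3-1 = 2.
Total = 2 + 1 + 2 = 5.
Dimension = 5

5


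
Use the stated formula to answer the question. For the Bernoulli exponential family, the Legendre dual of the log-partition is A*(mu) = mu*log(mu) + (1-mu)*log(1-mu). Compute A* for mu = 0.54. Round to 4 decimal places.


Legendre transform for Bernoulli:
A*(mu) = mu*log(mu) + (1-mu)*log(1-mu).
mu = 0.54, 1-mu = 0.46.
mu*log(mu) = 0.54*log(0.54) = -0.332741.
(1-mu)*log(1-mu) = 0.46*log(0.46) = -0.357203.
A* = -0.332741 + -0.357203 = -0.6899

-0.6899


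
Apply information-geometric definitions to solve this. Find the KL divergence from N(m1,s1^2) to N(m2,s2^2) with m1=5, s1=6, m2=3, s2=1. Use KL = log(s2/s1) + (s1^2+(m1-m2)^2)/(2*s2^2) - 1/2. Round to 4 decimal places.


KL divergence between normal distributions:
KL = log(s2/s1) + (s1^2 + (m1-m2)^2)/(2*s2^2) - 1/2.
log(1/6) = -1.791759.
(6^2 + (5-3)^2)/(2*1^2) = (36 + 4)/2 = 20.0.
KL = -1.791759 + 20.0 - 0.5 = 17.7082

17.7082


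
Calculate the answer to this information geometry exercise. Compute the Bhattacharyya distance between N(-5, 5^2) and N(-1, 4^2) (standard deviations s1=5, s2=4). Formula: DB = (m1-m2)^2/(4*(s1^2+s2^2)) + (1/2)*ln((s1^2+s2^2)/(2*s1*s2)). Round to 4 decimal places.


Bhattacharyya distance between two Gaussians:
DB = (m1-m2)^2/(4*(s1^2+s2^2)) + (1/2)*ln((s1^2+s2^2)/(2*s1*s2)).
(m1-m2)^2 = (-4)^2 = 16.
s1^2+s2^2 = 25 + 16 = 41.
term1 = 16/164 = 0.097561.
term2 = 0.5*ln(41/40.0) = 0.012346.
DB = 0.097561 + 0.012346 = 0.1099

0.1099


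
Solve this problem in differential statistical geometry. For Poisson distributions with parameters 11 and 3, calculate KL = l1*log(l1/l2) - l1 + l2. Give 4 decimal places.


KL divergence for Poisson:
KL = l1*log(l1/l2) - l1 + l2.
l1 = 11, l2 = 3.
log(11/3) = 1.299283.
l1*log(l1/l2) = 11 * 1.299283 = 14.292113.
KL = 14.292113 - 11 + 3 = 6.2921

6.2921


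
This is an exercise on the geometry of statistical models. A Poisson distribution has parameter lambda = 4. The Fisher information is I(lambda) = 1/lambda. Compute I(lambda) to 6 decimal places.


Fisher information for Poisson: I(lambda) = 1/lambda.
lambda = 4.
I(lambda) = 1/4 = 0.250000

0.250000


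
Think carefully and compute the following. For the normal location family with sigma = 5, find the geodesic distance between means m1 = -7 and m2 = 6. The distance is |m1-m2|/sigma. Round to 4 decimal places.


On the fixed-variance normal subfamily, geodesic distance = |m1-m2|/sigma.
|-7 - 6| = 13.
sigma = 5.
d = 13/5 = 2.6000

2.6000


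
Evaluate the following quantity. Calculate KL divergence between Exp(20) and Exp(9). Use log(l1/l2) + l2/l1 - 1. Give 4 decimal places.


KL divergence for exponential family:
KL = log(l1/l2) + l2/l1 - 1.
log(20/9) = 0.798508.
9/20 = 0.45.
KL = 0.798508 + 0.45 - 1 = 0.2485

0.2485


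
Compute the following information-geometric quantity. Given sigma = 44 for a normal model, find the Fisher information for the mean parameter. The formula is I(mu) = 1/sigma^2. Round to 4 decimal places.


The Fisher information for the mean of a normal distribution is I(mu) = 1/sigma^2.
sigma = 44, so sigma^2 = 1936.
I(mu) = 1/1936 = 0.0005

0.0005


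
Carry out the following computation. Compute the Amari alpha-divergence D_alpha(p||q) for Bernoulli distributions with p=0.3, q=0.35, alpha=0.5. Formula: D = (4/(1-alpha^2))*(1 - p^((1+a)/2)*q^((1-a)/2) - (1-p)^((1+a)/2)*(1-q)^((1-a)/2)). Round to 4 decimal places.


Amari alpha-divergence:
D = (4/(1-alpha^2))*(1 - p^((1+a)/2)*q^((1-a)/2) - (1-p)^((1+a)/2)*(1-q)^((1-a)/2)).
alpha = 0.5, p = 0.3, q = 0.35.
e1 = (1+alpha)/2 = 0.75, e2 = (1-alpha)/2 = 0.25.
t1 = p^e1 * q^e2 = 0.3^0.75 * 0.35^0.25 = 0.311787.
t2 = (1-p)^e1 * (1-q)^e2 = 0.7^0.75 * 0.65^0.25 = 0.687151.
4/(1-alpha^2) = 5.333333.
D = 5.333333*(1 - 0.311787 - 0.687151) = 0.0057

0.0057


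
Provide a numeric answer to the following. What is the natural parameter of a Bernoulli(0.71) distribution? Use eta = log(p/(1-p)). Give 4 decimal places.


Natural parameter for Bernoulli: eta = log(p/(1-p)).
p = 0.71, 1-p = 0.29.
p/(1-p) = 2.448276.
eta = log(2.448276) = 0.8954

0.8954


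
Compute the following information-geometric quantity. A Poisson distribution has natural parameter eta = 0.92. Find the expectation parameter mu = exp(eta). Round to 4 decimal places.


Expectation parameter for Poisson exponential family:
mu = exp(eta).
eta = 0.92.
mu = exp(0.92) = 2.5093

2.5093


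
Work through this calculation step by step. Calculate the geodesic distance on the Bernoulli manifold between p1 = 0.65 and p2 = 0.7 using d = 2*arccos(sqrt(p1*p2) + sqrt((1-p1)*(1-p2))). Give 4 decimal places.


Geodesic distance on Bernoulli manifold:
d(p1,p2) = 2*arccos(sqrt(p1*p2) + sqrt((1-p1)*(1-p2))).
sqrt(p1*p2) = sqrt(0.65*0.7) = 0.674537.
sqrt((1-p1)*(1-p2)) = sqrt(0.35*0.3) = 0.324037.
arg = 0.674537 + 0.324037 = 0.998574.
d = 2*arccos(0.998574) = 0.1068

0.1068


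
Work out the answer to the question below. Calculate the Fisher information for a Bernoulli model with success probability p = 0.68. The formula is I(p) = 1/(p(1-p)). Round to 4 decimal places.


For Bernoulli(p), Fisher information is I(p) = 1/(p*(1-p)).
p = 0.68, 1-p = 0.32.
p*(1-p) = 0.2176.
I(p) = 1/0.2176 = 4.5956

4.5956


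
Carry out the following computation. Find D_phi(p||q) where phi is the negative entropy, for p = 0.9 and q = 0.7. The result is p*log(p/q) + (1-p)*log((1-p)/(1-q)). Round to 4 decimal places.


Bregman divergence with negative entropy generator:
D = p*log(p/q) + (1-p)*log((1-p)/(1-q)).
p = 0.9, q = 0.7.
p*log(p/q) = 0.9*log(0.9/0.7) = 0.226183.
(1-p)*log((1-p)/(1-q)) = 0.1*log(0.1/0.3) = -0.109861.
D = 0.226183 + -0.109861 = 0.1163

0.1163


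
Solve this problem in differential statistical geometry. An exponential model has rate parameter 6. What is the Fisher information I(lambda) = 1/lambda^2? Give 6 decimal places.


Fisher information for exponential: I(lambda) = 1/lambda^2.
lambda = 6, lambda^2 = 36.
I = 1/36 = 0.027778

0.027778


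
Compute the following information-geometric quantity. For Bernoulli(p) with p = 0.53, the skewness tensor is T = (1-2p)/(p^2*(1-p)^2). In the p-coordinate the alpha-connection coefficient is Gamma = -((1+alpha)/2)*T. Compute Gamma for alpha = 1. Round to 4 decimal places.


Skewness (Amari-Chentsov) tensor: T = (1-2p)/(p^2*(1-p)^2).
p = 0.53, 1-2p = -0.06, p^2 = 0.2809, (1-p)^2 = 0.2209.
T = -0.06/(0.2809 * 0.2209) = -0.96695.
In the p-coordinate, Gamma^(alpha) = Gamma^(0) - (alpha/2)*T with Gamma^(0) = (1/2)*g'(p) = -T/2,
so Gamma^(alpha) = -((1+alpha)/2)*T.
alpha = 1, -(1+alpha)/2 = -1.0.
Gamma = -1.0 * -0.96695 = 0.9669

0.9669


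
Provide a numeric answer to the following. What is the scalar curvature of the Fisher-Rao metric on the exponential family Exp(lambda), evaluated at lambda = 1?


This family has a single free parameter, so its statistical manifold
is 1-dimensional. The Riemann curvature tensor of any 1-dimensional
Riemannian manifold vanishes identically, so R = 0.

0


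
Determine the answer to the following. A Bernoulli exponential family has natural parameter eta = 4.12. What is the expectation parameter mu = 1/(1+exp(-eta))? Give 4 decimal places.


Dual coordinate (expectation parameter) for Bernoulli:
mu = 1/(1+exp(-eta)).
eta = 4.12.
exp(-eta) = exp(-4.12) = 0.016245.
mu = 1/(1+0.016245) = 0.9840

0.9840


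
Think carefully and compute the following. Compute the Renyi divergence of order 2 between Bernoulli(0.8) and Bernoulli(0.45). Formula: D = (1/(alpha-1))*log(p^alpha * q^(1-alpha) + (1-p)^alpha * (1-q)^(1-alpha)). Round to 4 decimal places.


Renyi divergence of order alpha between Bernoulli distributions:
D = (1/(alpha-1))*log(p^alpha * q^(1-alpha) + (1-p)^alpha * (1-q)^(1-alpha)).
alpha = 2, p = 0.8, q = 0.45.
p^alpha * q^(1-alpha) = 0.8^2 * 0.45^-1 = 1.422222.
(1-p)^alpha * (1-q)^(1-alpha) = 0.2^2 * 0.55^-1 = 0.072727.
sum = 1.422222 + 0.072727 = 1.494949.
D = (1/1)*log(1.494949) = 0.4021

0.4021


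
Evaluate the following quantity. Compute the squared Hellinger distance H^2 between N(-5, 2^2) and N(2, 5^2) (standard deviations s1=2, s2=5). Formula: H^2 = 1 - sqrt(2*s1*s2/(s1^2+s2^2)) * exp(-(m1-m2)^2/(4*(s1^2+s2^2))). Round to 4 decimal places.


Squared Hellinger distance for Gaussians:
H^2 = 1 - sqrt(2*s1*s2/(s1^2+s2^2)) * exp(-(m1-m2)^2/(4*(s1^2+s2^2))).
s1^2 = 4, s2^2 = 25, s1^2+s2^2 = 29.
sqrt(2*2*5/(29)) = 0.830455.
(m1-m2)^2 = (-7)^2 = 49.
exp(-49/(4*29)) = exp(-0.422414) = 0.655463.
H^2 = 1 - 0.830455*0.655463 = 0.4557

0.4557


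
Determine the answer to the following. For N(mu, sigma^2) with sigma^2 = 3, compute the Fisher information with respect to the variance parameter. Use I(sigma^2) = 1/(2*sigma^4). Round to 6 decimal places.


Fisher information for variance: I(sigma^2) = 1/(2*sigma^4).
sigma^2 = 3, so sigma^4 = 9.
I = 1/(2*9) = 1/18 = 0.055556

0.055556


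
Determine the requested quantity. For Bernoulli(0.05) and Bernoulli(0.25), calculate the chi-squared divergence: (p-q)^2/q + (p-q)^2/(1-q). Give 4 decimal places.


Chi-squared divergence between Bernoulli distributions:
chi^2 = (p-q)^2/q + (p-q)^2/(1-q).
p = 0.05, q = 0.25, p-q = -0.2.
(p-q)^2 = 0.04.
term1 = 0.04/0.25 = 0.16.
term2 = 0.04/0.75 = 0.053333.
chi^2 = 0.16 + 0.053333 = 0.2133

0.2133


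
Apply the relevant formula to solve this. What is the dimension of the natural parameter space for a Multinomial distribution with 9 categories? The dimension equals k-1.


Exponential family dimension calculation:
For Multinomial with k=9 categories, dim = k-1 = 8.

8


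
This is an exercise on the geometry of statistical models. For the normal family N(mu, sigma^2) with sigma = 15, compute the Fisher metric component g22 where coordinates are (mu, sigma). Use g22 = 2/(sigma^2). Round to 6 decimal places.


For the 2-parameter normal family, the Fisher metric has:
  g11 = 1/sigma^2, g22 = 2/sigma^2.
sigma = 15, sigma^2 = 225.
g22 = 0.008889

0.008889


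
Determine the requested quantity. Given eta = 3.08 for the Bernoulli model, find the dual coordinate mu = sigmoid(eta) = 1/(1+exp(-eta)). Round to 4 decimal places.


Dual coordinate (expectation parameter) for Bernoulli:
mu = 1/(1+exp(-eta)).
eta = 3.08.
exp(-eta) = exp(-3.08) = 0.045959.
mu = 1/(1+0.045959) = 0.9561

0.9561


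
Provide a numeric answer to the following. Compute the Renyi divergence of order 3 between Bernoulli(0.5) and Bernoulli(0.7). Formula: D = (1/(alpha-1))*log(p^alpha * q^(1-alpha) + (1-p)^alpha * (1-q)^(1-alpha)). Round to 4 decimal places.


Renyi divergence of order alpha between Bernoulli distributions:
D = (1/(alpha-1))*log(p^alpha * q^(1-alpha) + (1-p)^alpha * (1-q)^(1-alpha)).
alpha = 3, p = 0.5, q = 0.7.
p^alpha * q^(1-alpha) = 0.5^3 * 0.7^-2 = 0.255102.
(1-p)^alpha * (1-q)^(1-alpha) = 0.5^3 * 0.3^-2 = 1.388889.
sum = 0.255102 + 1.388889 = 1.643991.
D = (1/2)*log(1.643991) = 0.2486

0.2486


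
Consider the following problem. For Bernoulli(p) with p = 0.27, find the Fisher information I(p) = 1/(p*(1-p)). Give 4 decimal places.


For Bernoulli(p), Fisher information is I(p) = 1/(p*(1-p)).
p = 0.27, 1-p = 0.73.
p*(1-p) = 0.1971.
I(p) = 1/0.1971 = 5.0736

5.0736


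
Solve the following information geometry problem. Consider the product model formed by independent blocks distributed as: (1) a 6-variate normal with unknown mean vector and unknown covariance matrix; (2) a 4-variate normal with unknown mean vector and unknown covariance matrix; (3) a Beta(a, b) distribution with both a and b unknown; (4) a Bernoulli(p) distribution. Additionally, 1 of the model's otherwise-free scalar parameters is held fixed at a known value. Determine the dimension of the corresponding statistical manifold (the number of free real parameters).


The dimension of a statistical manifold equals the number of free
(independent) real parameters of the model. For a product of independent
blocks the parameter counts add.
- 6-variate normal: 6 (mean) + 6*7/2 = 21 (symmetric covariance) = 27.
- 4-variate normal: 4 (mean) + 4*5/2 = 10 (symmetric covariance) = 14.
- Beta (a, b): 2.
- Bernoulli (p): 1.
Total = 27 + 14 + 2 + 1 = 44.
1 parameter(s) fixed at known values: 44 - 1 = 43.
Dimension = 43

43


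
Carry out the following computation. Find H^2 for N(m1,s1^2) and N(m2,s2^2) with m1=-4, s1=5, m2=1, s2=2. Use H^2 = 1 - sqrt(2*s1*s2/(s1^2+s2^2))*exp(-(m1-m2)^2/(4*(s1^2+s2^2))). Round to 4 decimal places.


Squared Hellinger distance for Gaussians:
H^2 = 1 - sqrt(2*s1*s2/(s1^2+s2^2)) * exp(-(m1-m2)^2/(4*(s1^2+s2^2))).
s1^2 = 25, s2^2 = 4, s1^2+s2^2 = 29.
sqrt(2*5*2/(29)) = 0.830455.
(m1-m2)^2 = (-5)^2 = 25.
exp(-25/(4*29)) = exp(-0.215517) = 0.806124.
H^2 = 1 - 0.830455*0.806124 = 0.3306

0.3306


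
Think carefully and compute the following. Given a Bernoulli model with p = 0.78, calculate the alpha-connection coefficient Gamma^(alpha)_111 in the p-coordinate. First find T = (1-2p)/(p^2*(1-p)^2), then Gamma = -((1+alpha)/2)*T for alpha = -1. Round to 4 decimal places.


Skewness (Amari-Chentsov) tensor: T = (1-2p)/(p^2*(1-p)^2).
p = 0.78, 1-2p = -0.56, p^2 = 0.6084, (1-p)^2 = 0.0484.
T = -0.56/(0.6084 * 0.0484) = -19.017502.
In the p-coordinate, Gamma^(alpha) = Gamma^(0) - (alpha/2)*T with Gamma^(0) = (1/2)*g'(p) = -T/2,
so Gamma^(alpha) = -((1+alpha)/2)*T.
alpha = -1, -(1+alpha)/2 = 0.0.
Gamma = 0.0 * -19.017502 = 0.0000

0.0000


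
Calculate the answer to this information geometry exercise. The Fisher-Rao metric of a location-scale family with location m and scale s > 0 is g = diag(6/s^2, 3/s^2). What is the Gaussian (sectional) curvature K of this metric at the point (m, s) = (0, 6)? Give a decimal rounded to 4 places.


The metric has the form g = (A dm^2 + B ds^2)/s^2 with A = 6, B = 3.
Substitute u = sqrt(A/B)*m: g = B*(du^2 + ds^2)/s^2, i.e. B times the
Poincare upper half-plane metric, which has constant Gaussian curvature -1.
Scaling a 2D metric by a constant c divides the Gaussian curvature by c,
so K = -1/B = -1/(3) = -0.3333 everywhere (the point (m, s) = (0, 6) is irrelevant:
the curvature is constant).
The requested Gaussian curvature is K = -0.3333.

-0.3333


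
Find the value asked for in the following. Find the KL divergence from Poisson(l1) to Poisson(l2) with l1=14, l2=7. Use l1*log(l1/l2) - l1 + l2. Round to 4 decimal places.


KL divergence for Poisson:
KL = l1*log(l1/l2) - l1 + l2.
l1 = 14, l2 = 7.
log(14/7) = 0.693147.
l1*log(l1/l2) = 14 * 0.693147 = 9.704061.
KL = 9.704061 - 14 + 7 = 2.7041

2.7041


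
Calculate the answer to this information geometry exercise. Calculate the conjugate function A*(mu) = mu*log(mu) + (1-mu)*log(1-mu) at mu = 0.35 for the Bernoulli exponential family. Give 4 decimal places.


Legendre transform for Bernoulli:
A*(mu) = mu*log(mu) + (1-mu)*log(1-mu).
mu = 0.35, 1-mu = 0.65.
mu*log(mu) = 0.35*log(0.35) = -0.367438.
(1-mu)*log(1-mu) = 0.65*log(0.65) = -0.280009.
A* = -0.367438 + -0.280009 = -0.6474

-0.6474


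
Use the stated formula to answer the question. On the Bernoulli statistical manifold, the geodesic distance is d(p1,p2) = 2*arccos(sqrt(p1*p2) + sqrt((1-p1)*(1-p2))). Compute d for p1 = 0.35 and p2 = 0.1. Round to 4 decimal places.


Geodesic distance on Bernoulli manifold:
d(p1,p2) = 2*arccos(sqrt(p1*p2) + sqrt((1-p1)*(1-p2))).
sqrt(p1*p2) = sqrt(0.35*0.1) = 0.187083.
sqrt((1-p1)*(1-p2)) = sqrt(0.65*0.9) = 0.764853.
arg = 0.187083 + 0.764853 = 0.951936.
d = 2*arccos(0.951936) = 0.6226

0.6226


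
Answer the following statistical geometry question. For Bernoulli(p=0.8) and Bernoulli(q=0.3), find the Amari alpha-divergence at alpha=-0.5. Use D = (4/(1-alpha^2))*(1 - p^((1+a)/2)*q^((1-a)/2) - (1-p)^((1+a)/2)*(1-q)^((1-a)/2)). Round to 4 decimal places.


Amari alpha-divergence:
D = (4/(1-alpha^2))*(1 - p^((1+a)/2)*q^((1-a)/2) - (1-p)^((1+a)/2)*(1-q)^((1-a)/2)).
alpha = -0.5, p = 0.8, q = 0.3.
e1 = (1+alpha)/2 = 0.25, e2 = (1-alpha)/2 = 0.75.
t1 = p^e1 * q^e2 = 0.8^0.25 * 0.3^0.75 = 0.383366.
t2 = (1-p)^e1 * (1-q)^e2 = 0.2^0.25 * 0.7^0.75 = 0.511777.
4/(1-alpha^2) = 5.333333.
D = 5.333333*(1 - 0.383366 - 0.511777) = 0.5592

0.5592


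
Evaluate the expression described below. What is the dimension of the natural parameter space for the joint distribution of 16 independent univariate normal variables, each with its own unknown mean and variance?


Exponential family dimension calculation:
Each univariate normal has two natural parameters (mu/sigma^2 and -1/(2 sigma^2)).
With 16 independent components, dim = 2 * 16 = 32.

32


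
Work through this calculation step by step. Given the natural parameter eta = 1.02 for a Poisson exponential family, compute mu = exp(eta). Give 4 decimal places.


Expectation parameter for Poisson exponential family:
mu = exp(eta).
eta = 1.02.
mu = exp(1.02) = 2.7732

2.7732


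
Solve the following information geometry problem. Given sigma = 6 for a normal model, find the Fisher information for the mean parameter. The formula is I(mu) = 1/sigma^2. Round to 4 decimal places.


The Fisher information for the mean of a normal distribution is I(mu) = 1/sigma^2.
sigma = 6, so sigma^2 = 36.
I(mu) = 1/36 = 0.0278

0.0278


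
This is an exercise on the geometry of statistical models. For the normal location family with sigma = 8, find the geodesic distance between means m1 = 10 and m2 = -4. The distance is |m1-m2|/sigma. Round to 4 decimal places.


On the fixed-variance normal subfamily, geodesic distance = |m1-m2|/sigma.
|10 - -4| = 14.
sigma = 8.
d = 14/8 = 1.7500

1.7500


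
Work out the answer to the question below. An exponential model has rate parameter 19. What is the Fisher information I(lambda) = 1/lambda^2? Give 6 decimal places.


Fisher information for exponential: I(lambda) = 1/lambda^2.
lambda = 19, lambda^2 = 361.
I = 1/361 = 0.002770

0.002770


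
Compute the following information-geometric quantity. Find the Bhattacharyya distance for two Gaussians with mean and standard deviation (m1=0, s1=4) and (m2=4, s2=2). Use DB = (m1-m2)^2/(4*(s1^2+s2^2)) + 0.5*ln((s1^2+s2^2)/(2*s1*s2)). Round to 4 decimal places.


Bhattacharyya distance between two Gaussians:
DB = (m1-m2)^2/(4*(s1^2+s2^2)) + (1/2)*ln((s1^2+s2^2)/(2*s1*s2)).
(m1-m2)^2 = (-4)^2 = 16.
s1^2+s2^2 = 16 + 4 = 20.
term1 = 16/80 = 0.2.
term2 = 0.5*ln(20/16.0) = 0.111572.
DB = 0.2 + 0.111572 = 0.3116

0.3116


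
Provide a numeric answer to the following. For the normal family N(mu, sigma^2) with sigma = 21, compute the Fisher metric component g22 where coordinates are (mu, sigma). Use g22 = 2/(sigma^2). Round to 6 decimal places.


For the 2-parameter normal family, the Fisher metric has:
  g11 = 1/sigma^2, g22 = 2/sigma^2.
sigma = 21, sigma^2 = 441.
g22 = 0.004535

0.004535


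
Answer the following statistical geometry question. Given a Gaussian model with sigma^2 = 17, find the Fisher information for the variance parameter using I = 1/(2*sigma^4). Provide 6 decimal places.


Fisher information for variance: I(sigma^2) = 1/(2*sigma^4).
sigma^2 = 17, so sigma^4 = 289.
I = 1/(2*289) = 1/578 = 0.001730

0.001730


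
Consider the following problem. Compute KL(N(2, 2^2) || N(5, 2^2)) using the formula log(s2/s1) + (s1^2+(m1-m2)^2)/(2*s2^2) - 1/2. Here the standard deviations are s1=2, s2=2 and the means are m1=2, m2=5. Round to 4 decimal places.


KL divergence between normal distributions:
KL = log(s2/s1) + (s1^2 + (m1-m2)^2)/(2*s2^2) - 1/2.
log(2/2) = 0.0.
(2^2 + (2-5)^2)/(2*2^2) = (4 + 9)/8 = 1.625.
KL = 0.0 + 1.625 - 0.5 = 1.1250

1.1250


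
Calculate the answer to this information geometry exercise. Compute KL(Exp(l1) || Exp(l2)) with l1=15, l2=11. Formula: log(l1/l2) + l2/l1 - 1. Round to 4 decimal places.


KL divergence for exponential family:
KL = log(l1/l2) + l2/l1 - 1.
log(15/11) = 0.310155.
11/15 = 0.733333.
KL = 0.310155 + 0.733333 - 1 = 0.0435

0.0435


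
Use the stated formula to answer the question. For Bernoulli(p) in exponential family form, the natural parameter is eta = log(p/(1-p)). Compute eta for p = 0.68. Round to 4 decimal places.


Natural parameter for Bernoulli: eta = log(p/(1-p)).
p = 0.68, 1-p = 0.32.
p/(1-p) = 2.125.
eta = log(2.125) = 0.7538

0.7538


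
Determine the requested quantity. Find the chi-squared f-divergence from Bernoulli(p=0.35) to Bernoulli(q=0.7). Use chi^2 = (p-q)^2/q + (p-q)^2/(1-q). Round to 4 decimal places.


Chi-squared divergence between Bernoulli distributions:
chi^2 = (p-q)^2/q + (p-q)^2/(1-q).
p = 0.35, q = 0.7, p-q = -0.35.
(p-q)^2 = 0.1225.
term1 = 0.1225/0.7 = 0.175.
term2 = 0.1225/0.3 = 0.408333.
chi^2 = 0.175 + 0.408333 = 0.5833

0.5833


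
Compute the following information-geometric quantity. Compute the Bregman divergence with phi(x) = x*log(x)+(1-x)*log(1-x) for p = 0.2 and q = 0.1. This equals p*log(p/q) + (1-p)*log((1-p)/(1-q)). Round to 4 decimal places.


Bregman divergence with negative entropy generator:
D = p*log(p/q) + (1-p)*log((1-p)/(1-q)).
p = 0.2, q = 0.1.
p*log(p/q) = 0.2*log(0.2/0.1) = 0.138629.
(1-p)*log((1-p)/(1-q)) = 0.8*log(0.8/0.9) = -0.094226.
D = 0.138629 + -0.094226 = 0.0444

0.0444


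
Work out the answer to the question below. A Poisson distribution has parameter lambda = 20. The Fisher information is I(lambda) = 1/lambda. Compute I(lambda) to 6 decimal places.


Fisher information for Poisson: I(lambda) = 1/lambda.
lambda = 20.
I(lambda) = 1/20 = 0.050000

0.050000


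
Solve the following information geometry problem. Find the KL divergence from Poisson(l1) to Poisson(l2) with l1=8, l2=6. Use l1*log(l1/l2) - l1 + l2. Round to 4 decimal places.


KL divergence for Poisson:
KL = l1*log(l1/l2) - l1 + l2.
l1 = 8, l2 = 6.
log(8/6) = 0.287682.
l1*log(l1/l2) = 8 * 0.287682 = 2.301457.
KL = 2.301457 - 8 + 6 = 0.3015

0.3015


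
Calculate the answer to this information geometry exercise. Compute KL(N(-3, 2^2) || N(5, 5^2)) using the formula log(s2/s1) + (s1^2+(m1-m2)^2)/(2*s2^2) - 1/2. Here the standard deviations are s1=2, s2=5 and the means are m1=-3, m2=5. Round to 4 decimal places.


KL divergence between normal distributions:
KL = log(s2/s1) + (s1^2 + (m1-m2)^2)/(2*s2^2) - 1/2.
log(5/2) = 0.916291.
(2^2 + (-3-5)^2)/(2*5^2) = (4 + 64)/50 = 1.36.
KL = 0.916291 + 1.36 - 0.5 = 1.7763

1.7763


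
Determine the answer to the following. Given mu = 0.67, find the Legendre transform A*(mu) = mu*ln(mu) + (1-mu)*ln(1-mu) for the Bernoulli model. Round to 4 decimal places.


Legendre transform for Bernoulli:
A*(mu) = mu*log(mu) + (1-mu)*log(1-mu).
mu = 0.67, 1-mu = 0.33.
mu*log(mu) = 0.67*log(0.67) = -0.26832.
(1-mu)*log(1-mu) = 0.33*log(0.33) = -0.365859.
A* = -0.26832 + -0.365859 = -0.6342

-0.6342


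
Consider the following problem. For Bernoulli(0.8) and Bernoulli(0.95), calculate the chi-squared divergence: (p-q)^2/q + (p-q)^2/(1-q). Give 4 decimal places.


Chi-squared divergence between Bernoulli distributions:
chi^2 = (p-q)^2/q + (p-q)^2/(1-q).
p = 0.8, q = 0.95, p-q = -0.15.
(p-q)^2 = 0.0225.
term1 = 0.0225/0.95 = 0.023684.
term2 = 0.0225/0.05 = 0.45.
chi^2 = 0.023684 + 0.45 = 0.4737

0.4737


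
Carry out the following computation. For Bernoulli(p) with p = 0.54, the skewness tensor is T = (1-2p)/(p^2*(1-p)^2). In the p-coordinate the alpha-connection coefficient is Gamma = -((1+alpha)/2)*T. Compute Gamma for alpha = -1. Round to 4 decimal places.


Skewness (Amari-Chentsov) tensor: T = (1-2p)/(p^2*(1-p)^2).
p = 0.54, 1-2p = -0.08, p^2 = 0.2916, (1-p)^2 = 0.2116.
T = -0.08/(0.2916 * 0.2116) = -1.296543.
In the p-coordinate, Gamma^(alpha) = Gamma^(0) - (alpha/2)*T with Gamma^(0) = (1/2)*g'(p) = -T/2,
so Gamma^(alpha) = -((1+alpha)/2)*T.
alpha = -1, -(1+alpha)/2 = 0.0.
Gamma = 0.0 * -1.296543 = 0.0000

0.0000


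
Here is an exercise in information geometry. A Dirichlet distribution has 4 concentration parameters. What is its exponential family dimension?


Exponential family dimension calculation:
Dirichlet with 4 components has 4 natural parameters.

4


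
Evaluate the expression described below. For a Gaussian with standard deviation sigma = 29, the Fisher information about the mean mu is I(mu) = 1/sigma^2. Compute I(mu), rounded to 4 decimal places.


The Fisher information for the mean of a normal distribution is I(mu) = 1/sigma^2.
sigma = 29, so sigma^2 = 841.
I(mu) = 1/841 = 0.0012

0.0012


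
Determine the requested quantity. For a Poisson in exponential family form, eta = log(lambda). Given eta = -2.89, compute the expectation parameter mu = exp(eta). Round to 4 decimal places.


Expectation parameter for Poisson exponential family:
mu = exp(eta).
eta = -2.89.
mu = exp(-2.89) = 0.0556

0.0556


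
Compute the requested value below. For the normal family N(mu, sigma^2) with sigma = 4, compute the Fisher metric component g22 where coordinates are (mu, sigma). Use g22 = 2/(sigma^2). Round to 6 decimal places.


For the 2-parameter normal family, the Fisher metric has:
  g11 = 1/sigma^2, g22 = 2/sigma^2.
sigma = 4, sigma^2 = 16.
g22 = 0.125000

0.125000


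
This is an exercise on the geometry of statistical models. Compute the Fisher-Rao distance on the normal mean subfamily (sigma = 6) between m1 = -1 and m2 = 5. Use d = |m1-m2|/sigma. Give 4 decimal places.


On the fixed-variance normal subfamily, geodesic distance = |m1-m2|/sigma.
|-1 - 5| = 6.
sigma = 6.
d = 6/6 = 1.0000

1.0000


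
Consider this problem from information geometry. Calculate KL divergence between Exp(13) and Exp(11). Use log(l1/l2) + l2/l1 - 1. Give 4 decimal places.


KL divergence for exponential family:
KL = log(l1/l2) + l2/l1 - 1.
log(13/11) = 0.167054.
11/13 = 0.846154.
KL = 0.167054 + 0.846154 - 1 = 0.0132

0.0132


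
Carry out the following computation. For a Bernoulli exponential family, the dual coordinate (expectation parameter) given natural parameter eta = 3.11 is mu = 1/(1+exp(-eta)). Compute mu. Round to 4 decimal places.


Dual coordinate (expectation parameter) for Bernoulli:
mu = 1/(1+exp(-eta)).
eta = 3.11.
exp(-eta) = exp(-3.11) = 0.044601.
mu = 1/(1+0.044601) = 0.9573

0.9573


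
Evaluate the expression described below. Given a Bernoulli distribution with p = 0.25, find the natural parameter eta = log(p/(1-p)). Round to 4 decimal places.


Natural parameter for Bernoulli: eta = log(p/(1-p)).
p = 0.25, 1-p = 0.75.
p/(1-p) = 0.333333.
eta = log(0.333333) = -1.0986

-1.0986


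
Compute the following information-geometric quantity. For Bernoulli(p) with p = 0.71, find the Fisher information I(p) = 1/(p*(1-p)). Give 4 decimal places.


For Bernoulli(p), Fisher information is I(p) = 1/(p*(1-p)).
p = 0.71, 1-p = 0.29.
p*(1-p) = 0.2059.
I(p) = 1/0.2059 = 4.8567

4.8567


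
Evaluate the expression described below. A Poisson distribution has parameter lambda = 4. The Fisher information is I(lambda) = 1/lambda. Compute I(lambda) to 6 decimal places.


Fisher information for Poisson: I(lambda) = 1/lambda.
lambda = 4.
I(lambda) = 1/4 = 0.250000

0.250000


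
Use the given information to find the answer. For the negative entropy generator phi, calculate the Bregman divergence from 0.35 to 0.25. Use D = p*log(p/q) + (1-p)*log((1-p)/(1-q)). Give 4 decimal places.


Bregman divergence with negative entropy generator:
D = p*log(p/q) + (1-p)*log((1-p)/(1-q)).
p = 0.35, q = 0.25.
p*log(p/q) = 0.35*log(0.35/0.25) = 0.117765.
(1-p)*log((1-p)/(1-q)) = 0.65*log(0.65/0.75) = -0.093016.
D = 0.117765 + -0.093016 = 0.0247

0.0247


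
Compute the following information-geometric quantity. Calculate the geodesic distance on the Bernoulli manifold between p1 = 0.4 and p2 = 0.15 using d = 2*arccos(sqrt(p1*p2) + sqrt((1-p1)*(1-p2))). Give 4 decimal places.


Geodesic distance on Bernoulli manifold:
d(p1,p2) = 2*arccos(sqrt(p1*p2) + sqrt((1-p1)*(1-p2))).
sqrt(p1*p2) = sqrt(0.4*0.15) = 0.244949.
sqrt((1-p1)*(1-p2)) = sqrt(0.6*0.85) = 0.714143.
arg = 0.244949 + 0.714143 = 0.959092.
d = 2*arccos(0.959092) = 0.5740

0.5740


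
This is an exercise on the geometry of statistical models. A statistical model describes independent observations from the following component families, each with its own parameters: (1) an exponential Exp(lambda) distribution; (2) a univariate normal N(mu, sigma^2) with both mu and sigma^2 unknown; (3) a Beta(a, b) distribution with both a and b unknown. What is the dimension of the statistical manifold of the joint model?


The dimension of a statistical manifold equals the number of free
(independent) real parameters of the model. For a product of independent
blocks the parameter counts add.
- exponential (lambda): 1.
- normal (mu, sigma^2): 2.
- Beta (a, b): 2.
Total = 1 + 2 + 2 = 5.
Dimension = 5

5


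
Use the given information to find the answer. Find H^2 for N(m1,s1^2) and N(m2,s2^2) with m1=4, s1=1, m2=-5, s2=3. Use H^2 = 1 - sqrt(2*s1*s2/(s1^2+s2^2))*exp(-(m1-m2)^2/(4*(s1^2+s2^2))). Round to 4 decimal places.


Squared Hellinger distance for Gaussians:
H^2 = 1 - sqrt(2*s1*s2/(s1^2+s2^2)) * exp(-(m1-m2)^2/(4*(s1^2+s2^2))).
s1^2 = 1, s2^2 = 9, s1^2+s2^2 = 10.
sqrt(2*1*3/(10)) = 0.774597.
(m1-m2)^2 = (9)^2 = 81.
exp(-81/(4*10)) = exp(-2.025) = 0.131994.
H^2 = 1 - 0.774597*0.131994 = 0.8978

0.8978


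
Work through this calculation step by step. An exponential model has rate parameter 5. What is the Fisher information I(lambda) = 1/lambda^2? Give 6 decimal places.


Fisher information for exponential: I(lambda) = 1/lambda^2.
lambda = 5, lambda^2 = 25.
I = 1/25 = 0.040000

0.040000


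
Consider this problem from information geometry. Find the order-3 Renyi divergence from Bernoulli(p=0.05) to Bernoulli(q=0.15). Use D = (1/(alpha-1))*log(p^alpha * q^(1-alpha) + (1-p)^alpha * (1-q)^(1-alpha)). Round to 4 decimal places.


Renyi divergence of order alpha between Bernoulli distributions:
D = (1/(alpha-1))*log(p^alpha * q^(1-alpha) + (1-p)^alpha * (1-q)^(1-alpha)).
alpha = 3, p = 0.05, q = 0.15.
p^alpha * q^(1-alpha) = 0.05^3 * 0.15^-2 = 0.005556.
(1-p)^alpha * (1-q)^(1-alpha) = 0.95^3 * 0.85^-2 = 1.186678.
sum = 0.005556 + 1.186678 = 1.192234.
D = (1/2)*log(1.192234) = 0.0879

0.0879


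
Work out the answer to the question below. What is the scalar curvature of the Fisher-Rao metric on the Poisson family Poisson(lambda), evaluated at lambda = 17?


This family has a single free parameter, so its statistical manifold
is 1-dimensional. The Riemann curvature tensor of any 1-dimensional
Riemannian manifold vanishes identically, so R = 0.

0


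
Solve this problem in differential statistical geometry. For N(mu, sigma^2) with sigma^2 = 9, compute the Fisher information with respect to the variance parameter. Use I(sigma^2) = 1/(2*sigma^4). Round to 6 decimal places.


Fisher information for variance: I(sigma^2) = 1/(2*sigma^4).
sigma^2 = 9, so sigma^4 = 81.
I = 1/(2*81) = 1/162 = 0.006173

0.006173


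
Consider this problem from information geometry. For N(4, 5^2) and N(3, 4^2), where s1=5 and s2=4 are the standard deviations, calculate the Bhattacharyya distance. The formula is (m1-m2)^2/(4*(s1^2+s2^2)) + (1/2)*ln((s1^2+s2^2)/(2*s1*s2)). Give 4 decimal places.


Bhattacharyya distance between two Gaussians:
DB = (m1-m2)^2/(4*(s1^2+s2^2)) + (1/2)*ln((s1^2+s2^2)/(2*s1*s2)).
(m1-m2)^2 = (1)^2 = 1.
s1^2+s2^2 = 25 + 16 = 41.
term1 = 1/164 = 0.006098.
term2 = 0.5*ln(41/40.0) = 0.012346.
DB = 0.006098 + 0.012346 = 0.0184

0.0184


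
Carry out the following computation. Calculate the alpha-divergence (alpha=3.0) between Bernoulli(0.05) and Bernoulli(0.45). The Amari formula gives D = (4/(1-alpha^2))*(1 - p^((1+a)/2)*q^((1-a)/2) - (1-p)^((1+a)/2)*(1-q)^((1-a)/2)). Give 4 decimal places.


Amari alpha-divergence:
D = (4/(1-alpha^2))*(1 - p^((1+a)/2)*q^((1-a)/2) - (1-p)^((1+a)/2)*(1-q)^((1-a)/2)).
alpha = 3.0, p = 0.05, q = 0.45.
e1 = (1+alpha)/2 = 2.0, e2 = (1-alpha)/2 = -1.0.
t1 = p^e1 * q^e2 = 0.05^2.0 * 0.45^-1.0 = 0.005556.
t2 = (1-p)^e1 * (1-q)^e2 = 0.95^2.0 * 0.55^-1.0 = 1.640909.
4/(1-alpha^2) = -0.5.
D = -0.5*(1 - 0.005556 - 1.640909) = 0.3232

0.3232


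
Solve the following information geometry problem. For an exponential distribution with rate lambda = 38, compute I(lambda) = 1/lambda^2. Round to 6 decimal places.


Fisher information for exponential: I(lambda) = 1/lambda^2.
lambda = 38, lambda^2 = 1444.
I = 1/1444 = 0.000693

0.000693


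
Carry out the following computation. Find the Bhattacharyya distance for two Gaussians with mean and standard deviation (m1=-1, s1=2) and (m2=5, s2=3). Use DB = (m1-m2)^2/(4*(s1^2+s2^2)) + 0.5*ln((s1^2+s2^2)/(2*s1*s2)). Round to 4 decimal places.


Bhattacharyya distance between two Gaussians:
DB = (m1-m2)^2/(4*(s1^2+s2^2)) + (1/2)*ln((s1^2+s2^2)/(2*s1*s2)).
(m1-m2)^2 = (-6)^2 = 36.
s1^2+s2^2 = 4 + 9 = 13.
term1 = 36/52 = 0.692308.
term2 = 0.5*ln(13/12.0) = 0.040021.
DB = 0.692308 + 0.040021 = 0.7323

0.7323


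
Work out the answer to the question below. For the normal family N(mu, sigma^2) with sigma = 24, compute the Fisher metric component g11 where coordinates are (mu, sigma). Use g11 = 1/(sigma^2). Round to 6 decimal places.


For the 2-parameter normal family, the Fisher metric has:
  g11 = 1/sigma^2, g22 = 2/sigma^2.
sigma = 24, sigma^2 = 576.
g11 = 0.001736

0.001736


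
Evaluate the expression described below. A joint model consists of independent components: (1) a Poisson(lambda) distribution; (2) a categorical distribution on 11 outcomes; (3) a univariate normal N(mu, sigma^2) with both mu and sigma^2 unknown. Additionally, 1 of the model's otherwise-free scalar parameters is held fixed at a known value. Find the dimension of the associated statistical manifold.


The dimension of a statistical manifold equals the number of free
(independent) real parameters of the model. For a product of independent
blocks the parameter counts add.
- Poisson (lambda): 1.
- categorical on 11 outcomes (probabilities sum to 1): 11-1 = 10.
- normal (mu, sigma^2): 2.
Total = 1 + 10 + 2 = 13.
1 parameter(s) fixed at known values: 13 - 1 = 12.
Dimension = 12

12


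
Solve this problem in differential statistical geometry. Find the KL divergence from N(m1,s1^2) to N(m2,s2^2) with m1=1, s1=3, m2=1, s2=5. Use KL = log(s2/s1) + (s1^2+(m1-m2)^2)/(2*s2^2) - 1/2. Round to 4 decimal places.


KL divergence between normal distributions:
KL = log(s2/s1) + (s1^2 + (m1-m2)^2)/(2*s2^2) - 1/2.
log(5/3) = 0.510826.
(3^2 + (1-1)^2)/(2*5^2) = (9 + 0)/50 = 0.18.
KL = 0.510826 + 0.18 - 0.5 = 0.1908

0.1908


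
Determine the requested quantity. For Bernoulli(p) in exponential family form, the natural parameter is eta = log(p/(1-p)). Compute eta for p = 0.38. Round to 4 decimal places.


Natural parameter for Bernoulli: eta = log(p/(1-p)).
p = 0.38, 1-p = 0.62.
p/(1-p) = 0.612903.
eta = log(0.612903) = -0.4895

-0.4895


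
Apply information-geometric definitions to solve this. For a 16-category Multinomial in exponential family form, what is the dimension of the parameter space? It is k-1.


Exponential family dimension calculation:
For Multinomial with k=16 categories, dim = k-1 = 15.

15


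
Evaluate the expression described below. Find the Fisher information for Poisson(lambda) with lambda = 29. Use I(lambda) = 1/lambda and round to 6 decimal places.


Fisher information for Poisson: I(lambda) = 1/lambda.
lambda = 29.
I(lambda) = 1/29 = 0.034483

0.034483


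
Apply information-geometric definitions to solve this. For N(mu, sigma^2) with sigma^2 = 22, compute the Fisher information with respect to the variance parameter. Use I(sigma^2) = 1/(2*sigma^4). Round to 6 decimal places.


Fisher information for variance: I(sigma^2) = 1/(2*sigma^4).
sigma^2 = 22, so sigma^4 = 484.
I = 1/(2*484) = 1/968 = 0.001033

0.001033


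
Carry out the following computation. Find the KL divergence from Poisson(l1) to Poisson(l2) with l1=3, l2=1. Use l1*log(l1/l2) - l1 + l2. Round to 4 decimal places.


KL divergence for Poisson:
KL = l1*log(l1/l2) - l1 + l2.
l1 = 3, l2 = 1.
log(3/1) = 1.098612.
l1*log(l1/l2) = 3 * 1.098612 = 3.295837.
KL = 3.295837 - 3 + 1 = 1.2958

1.2958


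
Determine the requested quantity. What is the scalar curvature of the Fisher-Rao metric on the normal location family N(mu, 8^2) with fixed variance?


This family has a single free parameter, so its statistical manifold
is 1-dimensional. The Riemann curvature tensor of any 1-dimensional
Riemannian manifold vanishes identically, so R = 0.

0


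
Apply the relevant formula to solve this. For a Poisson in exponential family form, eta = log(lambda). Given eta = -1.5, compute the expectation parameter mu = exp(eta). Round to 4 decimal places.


Expectation parameter for Poisson exponential family:
mu = exp(eta).
eta = -1.5.
mu = exp(-1.5) = 0.2231

0.2231


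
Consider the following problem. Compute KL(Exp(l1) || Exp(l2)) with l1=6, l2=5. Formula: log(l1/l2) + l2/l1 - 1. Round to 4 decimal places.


KL divergence for exponential family:
KL = log(l1/l2) + l2/l1 - 1.
log(6/5) = 0.182322.
5/6 = 0.833333.
KL = 0.182322 + 0.833333 - 1 = 0.0157

0.0157


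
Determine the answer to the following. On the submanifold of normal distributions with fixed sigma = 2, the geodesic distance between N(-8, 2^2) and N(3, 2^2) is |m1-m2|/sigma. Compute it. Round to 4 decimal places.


On the fixed-variance normal subfamily, geodesic distance = |m1-m2|/sigma.
|-8 - 3| = 11.
sigma = 2.
d = 11/2 = 5.5000

5.5000


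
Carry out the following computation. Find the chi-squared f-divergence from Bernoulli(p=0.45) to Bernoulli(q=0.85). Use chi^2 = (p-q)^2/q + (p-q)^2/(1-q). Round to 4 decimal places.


Chi-squared divergence between Bernoulli distributions:
chi^2 = (p-q)^2/q + (p-q)^2/(1-q).
p = 0.45, q = 0.85, p-q = -0.4.
(p-q)^2 = 0.16.
term1 = 0.16/0.85 = 0.188235.
term2 = 0.16/0.15 = 1.066667.
chi^2 = 0.188235 + 1.066667 = 1.2549

1.2549


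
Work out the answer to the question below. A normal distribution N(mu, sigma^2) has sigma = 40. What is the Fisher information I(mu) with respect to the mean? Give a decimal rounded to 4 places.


The Fisher information for the mean of a normal distribution is I(mu) = 1/sigma^2.
sigma = 40, so sigma^2 = 1600.
I(mu) = 1/1600 = 0.0006

0.0006


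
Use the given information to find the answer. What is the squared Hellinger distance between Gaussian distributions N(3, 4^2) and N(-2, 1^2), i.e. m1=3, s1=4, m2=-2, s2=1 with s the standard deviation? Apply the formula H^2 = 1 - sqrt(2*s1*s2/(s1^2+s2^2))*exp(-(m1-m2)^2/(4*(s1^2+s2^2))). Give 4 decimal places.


Squared Hellinger distance for Gaussians:
H^2 = 1 - sqrt(2*s1*s2/(s1^2+s2^2)) * exp(-(m1-m2)^2/(4*(s1^2+s2^2))).
s1^2 = 16, s2^2 = 1, s1^2+s2^2 = 17.
sqrt(2*4*1/(17)) = 0.685994.
(m1-m2)^2 = (5)^2 = 25.
exp(-25/(4*17)) = exp(-0.367647) = 0.692362.
H^2 = 1 - 0.685994*0.692362 = 0.5250

0.5250


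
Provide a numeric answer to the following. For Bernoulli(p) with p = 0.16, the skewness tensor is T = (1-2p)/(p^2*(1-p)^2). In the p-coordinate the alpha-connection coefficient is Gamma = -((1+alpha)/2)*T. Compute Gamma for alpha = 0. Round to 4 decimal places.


Skewness (Amari-Chentsov) tensor: T = (1-2p)/(p^2*(1-p)^2).
p = 0.16, 1-2p = 0.68, p^2 = 0.0256, (1-p)^2 = 0.7056.
T = 0.68/(0.0256 * 0.7056) = 37.645266.
In the p-coordinate, Gamma^(alpha) = Gamma^(0) - (alpha/2)*T with Gamma^(0) = (1/2)*g'(p) = -T/2,
so Gamma^(alpha) = -((1+alpha)/2)*T.
alpha = 0, -(1+alpha)/2 = -0.5.
Gamma = -0.5 * 37.645266 = -18.8226

-18.8226


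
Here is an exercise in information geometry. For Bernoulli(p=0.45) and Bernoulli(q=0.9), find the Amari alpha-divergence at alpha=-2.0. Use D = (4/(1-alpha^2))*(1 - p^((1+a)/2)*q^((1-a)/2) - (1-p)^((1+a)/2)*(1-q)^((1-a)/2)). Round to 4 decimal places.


Amari alpha-divergence:
D = (4/(1-alpha^2))*(1 - p^((1+a)/2)*q^((1-a)/2) - (1-p)^((1+a)/2)*(1-q)^((1-a)/2)).
alpha = -2.0, p = 0.45, q = 0.9.
e1 = (1+alpha)/2 = -0.5, e2 = (1-alpha)/2 = 1.5.
t1 = p^e1 * q^e2 = 0.45^-0.5 * 0.9^1.5 = 1.272792.
t2 = (1-p)^e1 * (1-q)^e2 = 0.55^-0.5 * 0.1^1.5 = 0.04264.
4/(1-alpha^2) = -1.333333.
D = -1.333333*(1 - 1.272792 - 0.04264) = 0.4206

0.4206
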